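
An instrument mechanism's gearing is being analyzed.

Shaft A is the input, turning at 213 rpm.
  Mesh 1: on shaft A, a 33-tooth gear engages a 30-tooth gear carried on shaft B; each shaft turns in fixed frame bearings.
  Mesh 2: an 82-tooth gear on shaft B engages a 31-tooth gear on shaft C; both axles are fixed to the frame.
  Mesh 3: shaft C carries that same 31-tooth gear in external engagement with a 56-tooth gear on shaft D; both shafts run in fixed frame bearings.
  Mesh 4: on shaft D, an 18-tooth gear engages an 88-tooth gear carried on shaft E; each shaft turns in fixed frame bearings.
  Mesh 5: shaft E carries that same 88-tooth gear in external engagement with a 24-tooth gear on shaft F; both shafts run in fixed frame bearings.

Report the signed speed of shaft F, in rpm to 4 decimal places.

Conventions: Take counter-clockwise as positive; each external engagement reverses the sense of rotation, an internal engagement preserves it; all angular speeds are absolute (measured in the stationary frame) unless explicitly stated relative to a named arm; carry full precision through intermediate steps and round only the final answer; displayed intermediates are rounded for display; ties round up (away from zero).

class = fixed-axis compound train [5 meshes; 5 ratios multiply, 5 sense flips]
mesh 1 [33T→30T]: ω = 213.0000×33/30 = 234.3000 rpm, sense flips to −
mesh 2 [82T→31T]: ω = 234.3000×82/31 = 619.7613 rpm, sense flips to +
mesh 3 [31T→56T]: ω = 619.7613×31/56 = 343.0821 rpm, sense flips to −
mesh 4 [18T→88T]: ω = 343.0821×18/88 = 70.1759 rpm, sense flips to +
mesh 5 [88T→24T]: ω = 70.1759×88/24 = 257.3116 rpm, sense flips to −
signed output speed = -257.3116 rpm

-257.3116 rpm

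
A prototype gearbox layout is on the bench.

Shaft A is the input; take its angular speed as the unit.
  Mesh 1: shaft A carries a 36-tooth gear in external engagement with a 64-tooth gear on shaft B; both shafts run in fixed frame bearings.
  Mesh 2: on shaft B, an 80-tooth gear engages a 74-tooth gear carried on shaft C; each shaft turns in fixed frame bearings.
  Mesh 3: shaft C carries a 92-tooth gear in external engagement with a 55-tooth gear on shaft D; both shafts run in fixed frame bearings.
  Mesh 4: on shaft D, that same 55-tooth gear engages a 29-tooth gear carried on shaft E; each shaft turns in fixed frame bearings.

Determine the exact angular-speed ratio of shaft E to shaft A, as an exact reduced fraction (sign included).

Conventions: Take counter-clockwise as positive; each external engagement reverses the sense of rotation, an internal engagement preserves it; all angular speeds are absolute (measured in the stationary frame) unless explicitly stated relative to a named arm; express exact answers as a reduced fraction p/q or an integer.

2070/1073

class = fixed-axis compound train [4 meshes; 4 ratios multiply, 4 sense flips]
mesh 1 [36T→64T]: running ratio 9/16, sense −
mesh 2 [80T→74T]: running ratio 45/74, sense +
mesh 3 [92T→55T]: running ratio 414/407, sense −
mesh 4 [55T→29T]: running ratio 2070/1073, sense +
ω_out/ω_in = 2070/1073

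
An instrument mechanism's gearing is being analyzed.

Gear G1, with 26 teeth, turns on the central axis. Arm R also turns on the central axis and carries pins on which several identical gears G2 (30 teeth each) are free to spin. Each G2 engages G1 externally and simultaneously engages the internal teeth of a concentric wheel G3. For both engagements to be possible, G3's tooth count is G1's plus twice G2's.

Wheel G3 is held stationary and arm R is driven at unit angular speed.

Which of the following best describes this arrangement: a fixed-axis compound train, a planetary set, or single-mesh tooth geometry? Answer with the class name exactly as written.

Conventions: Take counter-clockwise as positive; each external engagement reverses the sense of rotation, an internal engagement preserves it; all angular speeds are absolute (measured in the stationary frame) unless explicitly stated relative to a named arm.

class = planetary set [G3 = 26+2·30 = 86; Willis about the carrier]
classification: planetary set

planetary set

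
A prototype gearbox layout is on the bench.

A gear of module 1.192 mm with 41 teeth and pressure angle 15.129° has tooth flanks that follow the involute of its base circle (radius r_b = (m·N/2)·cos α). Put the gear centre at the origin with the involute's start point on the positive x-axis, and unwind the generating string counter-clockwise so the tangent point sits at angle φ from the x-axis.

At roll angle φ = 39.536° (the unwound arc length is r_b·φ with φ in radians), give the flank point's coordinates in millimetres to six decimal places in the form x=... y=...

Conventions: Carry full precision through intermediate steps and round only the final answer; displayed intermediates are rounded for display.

x=28.553959 y=2.462512

topology: single-mesh involute geometry — m = 1.192, N = 41
pitch radius r_p = m·N/2 = 1.192·41/2 = 24.436000
base radius r_b = r_p·cos α = 24.436000·cos 15.129° = 23.589064
roll angle φ = 39.536° = 0.69003337 rad
x = r_b·(cos φ + φ·sin φ) = 28.553959
y = r_b·(sin φ − φ·cos φ) = 2.462512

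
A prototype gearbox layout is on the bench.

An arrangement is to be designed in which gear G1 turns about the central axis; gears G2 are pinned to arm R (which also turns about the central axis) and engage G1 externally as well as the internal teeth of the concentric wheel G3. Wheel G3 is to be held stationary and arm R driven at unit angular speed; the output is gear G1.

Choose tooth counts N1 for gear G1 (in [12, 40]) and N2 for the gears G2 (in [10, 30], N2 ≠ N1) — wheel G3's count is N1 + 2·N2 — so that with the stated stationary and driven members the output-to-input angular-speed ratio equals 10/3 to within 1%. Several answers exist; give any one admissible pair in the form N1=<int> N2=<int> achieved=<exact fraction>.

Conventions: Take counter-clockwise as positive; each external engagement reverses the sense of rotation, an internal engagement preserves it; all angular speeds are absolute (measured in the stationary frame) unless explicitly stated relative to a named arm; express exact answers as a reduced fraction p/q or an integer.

planetary set to be sized for 10/3 (Willis relation)
Willis with ω_ring = 0: ω_sun/ω_arm = (N1+N3)/N1; set equal to 10/3  ⇒  N3/N1 = 10/3 − 1 = 7/3
N3 = N1 + 2·N2  ⇒  N2/N1 = (N3/N1 − 1)/2 = (7/3 − 1)/2 = 2/3
smallest multiple with N1 ≥ 12 and N2 ≥ 10: k = 5  ⇒  N1 = 5·3 = 15, N2 = 5·2 = 10 (N1 ≤ 40, N2 ≤ 30, N2 ≠ N1 ✓), N3 = 15 + 2·10 = 35
check: (N1+N3)/N1 with N1 = 15, N3 = 35 gives 10/3; |achieved − target| = 0 ≤ 1/30 ✓

N1=15 N2=10 achieved=10/3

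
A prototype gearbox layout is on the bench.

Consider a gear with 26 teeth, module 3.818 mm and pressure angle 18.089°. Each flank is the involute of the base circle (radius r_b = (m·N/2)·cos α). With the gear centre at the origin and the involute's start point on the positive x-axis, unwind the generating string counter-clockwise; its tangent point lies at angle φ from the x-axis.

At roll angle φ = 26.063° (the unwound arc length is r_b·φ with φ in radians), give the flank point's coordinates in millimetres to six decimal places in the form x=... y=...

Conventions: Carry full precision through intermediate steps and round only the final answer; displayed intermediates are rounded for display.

recognized (one wheel, involute flank): single-mesh tooth geometry, m = 3.818, N = 26
pitch radius r_p = m·N/2 = 3.818·26/2 = 49.634000
base radius r_b = r_p·cos α = 49.634000·cos 18.089° = 47.180857
roll angle φ = 26.063° = 0.45488516 rad
x = r_b·(cos φ + φ·sin φ) = 51.812576
y = r_b·(sin φ − φ·cos φ) = 1.449896

x=51.812576 y=1.449896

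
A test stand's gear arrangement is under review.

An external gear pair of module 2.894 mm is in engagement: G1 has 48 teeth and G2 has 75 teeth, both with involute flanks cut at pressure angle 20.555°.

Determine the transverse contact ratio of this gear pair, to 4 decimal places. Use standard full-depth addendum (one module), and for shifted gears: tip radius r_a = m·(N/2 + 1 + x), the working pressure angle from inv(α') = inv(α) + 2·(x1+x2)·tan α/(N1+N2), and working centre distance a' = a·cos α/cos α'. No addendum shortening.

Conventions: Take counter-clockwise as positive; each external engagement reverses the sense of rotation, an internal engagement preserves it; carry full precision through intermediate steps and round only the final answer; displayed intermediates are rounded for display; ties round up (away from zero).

1.7517

recognized (one external pair, fixed centres): single-mesh tooth geometry, m = 2.894, N1 = 48, N2 = 75
base radii: r_b1 = 65.034124, r_b2 = 101.615819
tip radii: r_a1 = 72.350000, r_a2 = 111.419000
no profile shift: α' = α, a' = a
action lengths: √(r_a1²−r_b1²) = 31.703078, √(r_a2²−r_b2²) = 45.699222
base pitch p_b = π·m·cos α = 8.512947
CR = (31.703078 + 45.699222 − 177.981000·sin 20.55500°)/8.512947 = 1.751689
contact ratio ≈ 1.7517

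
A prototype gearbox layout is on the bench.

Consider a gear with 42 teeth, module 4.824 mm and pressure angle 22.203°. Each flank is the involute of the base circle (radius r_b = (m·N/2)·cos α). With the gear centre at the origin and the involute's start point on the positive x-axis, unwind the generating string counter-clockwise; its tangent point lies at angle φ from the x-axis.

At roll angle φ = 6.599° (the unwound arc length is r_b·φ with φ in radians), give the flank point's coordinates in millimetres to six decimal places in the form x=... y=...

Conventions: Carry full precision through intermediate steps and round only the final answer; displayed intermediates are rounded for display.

class = single-mesh tooth geometry [base-circle involute, m = 4.824, 42T]
pitch radius r_p = m·N/2 = 4.824·42/2 = 101.304000
base radius r_b = r_p·cos α = 101.304000·cos 22.203° = 93.792389
roll angle φ = 6.599° = 0.11517428 rad
x = r_b·(cos φ + φ·sin φ) = 94.412411
y = r_b·(sin φ − φ·cos φ) = 0.047702

x=94.412411 y=0.047702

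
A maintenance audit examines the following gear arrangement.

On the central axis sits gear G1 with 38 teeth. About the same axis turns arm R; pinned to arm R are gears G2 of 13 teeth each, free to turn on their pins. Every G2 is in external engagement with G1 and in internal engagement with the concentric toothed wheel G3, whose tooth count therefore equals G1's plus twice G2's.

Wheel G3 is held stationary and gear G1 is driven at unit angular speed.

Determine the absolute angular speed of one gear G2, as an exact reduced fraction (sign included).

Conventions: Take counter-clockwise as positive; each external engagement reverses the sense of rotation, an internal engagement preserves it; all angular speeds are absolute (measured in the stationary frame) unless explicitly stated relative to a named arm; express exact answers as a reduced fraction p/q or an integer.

-19/13

topology: planetary set — G1 38T / G2 13T / G3 64T, arm = carrier (Willis)
ring teeth: 38 + 2·13 = 64
38(ω_sun−ω_arm) = −64(ω_ring−ω_arm),  ω_ring = 0, ω_sun = 1
38(1−ω_arm) = −64(0−ω_arm)  ⇒  102·ω_arm = 38  ⇒  ω_arm = 19/51
sun–planet mesh: 38·(1−19/51) = −13·(ω_p−ω_arm)  ⇒  ω_p−ω_arm = -1216/663
ω_p = 19/51 − 1216/663 = -19/13
exact speed ratio = -19/13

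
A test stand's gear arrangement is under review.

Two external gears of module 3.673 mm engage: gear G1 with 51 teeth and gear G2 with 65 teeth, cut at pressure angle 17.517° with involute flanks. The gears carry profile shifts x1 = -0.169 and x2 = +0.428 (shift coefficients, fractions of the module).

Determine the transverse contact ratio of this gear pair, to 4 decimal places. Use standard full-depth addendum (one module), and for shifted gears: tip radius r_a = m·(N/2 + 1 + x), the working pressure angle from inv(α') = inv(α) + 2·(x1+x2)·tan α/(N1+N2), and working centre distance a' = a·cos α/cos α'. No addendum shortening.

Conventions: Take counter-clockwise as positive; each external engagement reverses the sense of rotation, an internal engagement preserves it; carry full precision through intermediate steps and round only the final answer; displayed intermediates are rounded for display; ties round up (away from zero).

1.8760

class = single-mesh tooth geometry [involute pair 51T × 65T, m = 3.673]
base radii: r_b1 = 89.318200, r_b2 = 113.836921
tip radii: r_a1 = 96.713763, r_a2 = 124.617544
inv(α') = inv(17.517°) + 2·(-0.169+0.428)·tan α/(51+65) = 0.01130513  ⇒  α' = 18.29056°
a' = a·cos α / cos α' = 213.0340·cos 17.517°/cos 18.29056° = 213.965251
action lengths: √(r_a1²−r_b1²) = 37.091929, √(r_a2²−r_b2²) = 50.701949
base pitch p_b = π·m·cos α = 11.003976
CR = (37.091929 + 50.701949 − 213.965251·sin 18.29056°)/11.003976 = 1.876036
contact ratio ≈ 1.8760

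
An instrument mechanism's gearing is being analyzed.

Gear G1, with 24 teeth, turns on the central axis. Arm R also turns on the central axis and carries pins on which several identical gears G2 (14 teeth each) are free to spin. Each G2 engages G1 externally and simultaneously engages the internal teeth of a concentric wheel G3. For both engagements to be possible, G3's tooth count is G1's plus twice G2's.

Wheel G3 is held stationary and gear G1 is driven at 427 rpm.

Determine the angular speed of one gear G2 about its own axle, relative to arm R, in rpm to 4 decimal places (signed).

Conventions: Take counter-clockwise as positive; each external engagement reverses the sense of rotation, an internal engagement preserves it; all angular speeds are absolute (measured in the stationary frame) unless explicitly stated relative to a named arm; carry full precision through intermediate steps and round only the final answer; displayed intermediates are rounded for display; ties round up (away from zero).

-500.8421 rpm

topology: planetary set — G1 24T / G2 14T / G3 52T, arm = carrier (Willis)
normalise by the input: solve with ω_sun = 1, then scale by 427 rpm
ring teeth: 24 + 2·14 = 52
24(ω_sun−ω_arm) = −52(ω_ring−ω_arm),  ω_ring = 0, ω_sun = 1
24(1−ω_arm) = −52(0−ω_arm)  ⇒  76·ω_arm = 24  ⇒  ω_arm = 6/19
sun–planet mesh: 24·(1−6/19) = −14·(ω_p−ω_arm)  ⇒  ω_p−ω_arm = -156/133
scale: ω_p−ω_arm = -156/133 × 427 rpm = -500.8421 rpm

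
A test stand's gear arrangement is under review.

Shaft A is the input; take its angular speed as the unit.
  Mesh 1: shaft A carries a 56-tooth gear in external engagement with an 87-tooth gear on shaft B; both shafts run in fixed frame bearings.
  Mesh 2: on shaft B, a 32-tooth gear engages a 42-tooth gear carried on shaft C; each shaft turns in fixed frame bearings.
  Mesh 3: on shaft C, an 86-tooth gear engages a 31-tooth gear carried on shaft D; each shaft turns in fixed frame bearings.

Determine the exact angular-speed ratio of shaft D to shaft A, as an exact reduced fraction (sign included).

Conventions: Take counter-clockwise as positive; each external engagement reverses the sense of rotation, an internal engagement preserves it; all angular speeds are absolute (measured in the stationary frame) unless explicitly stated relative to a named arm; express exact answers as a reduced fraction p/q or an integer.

-11008/8091

class = fixed-axis compound train [3 meshes; 3 ratios multiply, 3 sense flips]
mesh 1 [56T→87T]: running ratio 56/87, sense −
mesh 2 [32T→42T]: running ratio 128/261, sense +
mesh 3 [86T→31T]: running ratio 11008/8091, sense −
ω_out/ω_in = -11008/8091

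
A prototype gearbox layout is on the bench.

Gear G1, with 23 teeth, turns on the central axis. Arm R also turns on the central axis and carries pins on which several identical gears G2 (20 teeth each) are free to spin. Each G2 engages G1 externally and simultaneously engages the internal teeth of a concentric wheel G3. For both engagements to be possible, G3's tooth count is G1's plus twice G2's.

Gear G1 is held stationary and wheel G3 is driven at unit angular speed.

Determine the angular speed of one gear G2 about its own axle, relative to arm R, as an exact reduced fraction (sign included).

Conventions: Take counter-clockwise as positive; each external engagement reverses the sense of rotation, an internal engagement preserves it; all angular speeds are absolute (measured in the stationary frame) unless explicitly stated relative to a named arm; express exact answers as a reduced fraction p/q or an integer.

1449/1720

class = planetary set [G3 = 23+2·20 = 63; Willis about the carrier]
ring teeth: 23 + 2·20 = 63
23(ω_sun−ω_arm) = −63(ω_ring−ω_arm),  ω_sun = 0, ω_ring = 1
23(0−ω_arm) = −63(1−ω_arm)  ⇒  86·ω_arm = 63  ⇒  ω_arm = 63/86
sun–planet mesh: 23·(0−63/86) = −20·(ω_p−ω_arm)  ⇒  ω_p−ω_arm = 1449/1720
exact speed ratio = 1449/1720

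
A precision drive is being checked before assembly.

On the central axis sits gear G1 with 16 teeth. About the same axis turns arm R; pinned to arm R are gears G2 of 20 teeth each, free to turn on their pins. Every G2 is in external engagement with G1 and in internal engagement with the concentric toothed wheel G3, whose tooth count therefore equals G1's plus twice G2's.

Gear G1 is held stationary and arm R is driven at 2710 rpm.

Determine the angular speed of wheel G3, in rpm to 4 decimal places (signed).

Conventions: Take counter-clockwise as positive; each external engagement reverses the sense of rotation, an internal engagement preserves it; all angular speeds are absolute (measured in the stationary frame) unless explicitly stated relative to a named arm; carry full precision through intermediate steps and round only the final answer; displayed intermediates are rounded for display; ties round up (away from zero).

+3484.2857 rpm

planetary set (16T centre, 20T on arm, 56T internal) — Willis relation
normalise by the input: solve with ω_arm = 1, then scale by 2710 rpm
ring teeth: 16 + 2·20 = 56
16(ω_sun−ω_arm) = −56(ω_ring−ω_arm),  ω_sun = 0, ω_arm = 1
ω_ring = 1 − (16/56)(0−1) = 9/7
scale: ω_ring = 9/7 × 2710 rpm = +3484.2857 rpm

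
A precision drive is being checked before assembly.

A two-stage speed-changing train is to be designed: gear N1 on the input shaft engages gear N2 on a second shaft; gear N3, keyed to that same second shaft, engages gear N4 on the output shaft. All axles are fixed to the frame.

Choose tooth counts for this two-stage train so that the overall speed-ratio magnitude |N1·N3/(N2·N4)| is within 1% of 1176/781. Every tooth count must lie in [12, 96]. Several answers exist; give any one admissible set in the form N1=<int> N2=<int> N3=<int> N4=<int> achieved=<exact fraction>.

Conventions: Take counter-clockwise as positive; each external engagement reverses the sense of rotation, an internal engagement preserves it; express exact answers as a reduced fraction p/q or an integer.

2-stage fixed-axis compound train for ratio 1176/781
target = 1176/781 in lowest terms: an exact hit needs N1·N3 = k·1176 and N2·N4 = k·781 for one integer k, every count in [12, 96]; additionally prefer no 1:1 stage (N1 ≠ N2, N3 ≠ N4)
k = 1: no 1:1-free in-range split of k·1176 and k·781 into factor pairs; take k = 2
k = 2: N1·N3 = 2352 = 28·84, N2·N4 = 1562 = 22·71
achieved = 28·84/(22·71) = 1176/781; |achieved − target| = 0 ≤ 294/19525 ✓

N1=28 N2=22 N3=84 N4=71 achieved=1176/781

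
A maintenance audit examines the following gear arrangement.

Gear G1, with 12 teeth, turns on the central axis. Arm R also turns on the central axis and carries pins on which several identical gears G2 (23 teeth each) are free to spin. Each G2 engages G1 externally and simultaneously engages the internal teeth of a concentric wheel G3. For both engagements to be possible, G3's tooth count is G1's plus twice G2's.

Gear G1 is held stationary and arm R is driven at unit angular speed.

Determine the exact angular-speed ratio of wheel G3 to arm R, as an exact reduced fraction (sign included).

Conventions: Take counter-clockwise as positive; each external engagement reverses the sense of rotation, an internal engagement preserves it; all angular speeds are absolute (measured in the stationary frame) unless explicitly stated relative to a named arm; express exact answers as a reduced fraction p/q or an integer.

topology: planetary set — G1 12T / G2 23T / G3 58T, arm = carrier (Willis)
ring teeth: 12 + 2·23 = 58
12(ω_sun−ω_arm) = −58(ω_ring−ω_arm),  ω_sun = 0, ω_arm = 1
ω_ring = 1 − (12/58)(0−1) = 35/29
ω_out/ω_in = 35/29

35/29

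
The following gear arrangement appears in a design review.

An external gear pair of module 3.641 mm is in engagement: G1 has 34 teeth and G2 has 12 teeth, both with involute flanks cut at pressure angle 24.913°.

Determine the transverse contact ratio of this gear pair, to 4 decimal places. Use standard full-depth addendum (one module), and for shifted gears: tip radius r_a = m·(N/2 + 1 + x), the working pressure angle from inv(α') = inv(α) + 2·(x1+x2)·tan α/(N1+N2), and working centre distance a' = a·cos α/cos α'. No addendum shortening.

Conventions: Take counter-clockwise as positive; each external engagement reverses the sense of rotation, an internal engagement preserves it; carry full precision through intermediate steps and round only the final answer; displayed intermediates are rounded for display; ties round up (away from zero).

recognized (one external pair, fixed centres): single-mesh tooth geometry, m = 3.641, N1 = 34, N2 = 12
base radii: r_b1 = 56.137389, r_b2 = 19.813196
tip radii: r_a1 = 65.538000, r_a2 = 25.487000
no profile shift: α' = α, a' = a
action lengths: √(r_a1²−r_b1²) = 33.820453, √(r_a2²−r_b2²) = 16.031981
base pitch p_b = π·m·cos α = 10.374165
CR = (33.820453 + 16.031981 − 83.743000·sin 24.91300°)/10.374165 = 1.405067
contact ratio ≈ 1.4051

1.4051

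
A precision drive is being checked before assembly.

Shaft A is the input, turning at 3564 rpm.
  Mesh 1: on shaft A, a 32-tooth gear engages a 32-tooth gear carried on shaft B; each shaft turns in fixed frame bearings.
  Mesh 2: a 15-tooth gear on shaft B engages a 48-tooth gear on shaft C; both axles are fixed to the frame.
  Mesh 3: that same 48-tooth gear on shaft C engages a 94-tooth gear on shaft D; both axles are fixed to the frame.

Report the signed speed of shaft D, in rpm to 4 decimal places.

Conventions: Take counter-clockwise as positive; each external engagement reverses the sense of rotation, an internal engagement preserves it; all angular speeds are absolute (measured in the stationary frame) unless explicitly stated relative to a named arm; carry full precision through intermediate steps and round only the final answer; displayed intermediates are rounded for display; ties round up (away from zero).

3-mesh fixed-axis compound train (all bearings frame-fixed)
mesh 1 [32T→32T]: ω = 3564.0000×32/32 = 3564.0000 rpm, sense flips to −
mesh 2 [15T→48T]: ω = 3564.0000×15/48 = 1113.7500 rpm, sense flips to +
mesh 3 [48T→94T]: ω = 1113.7500×48/94 = 568.7234 rpm, sense flips to −
signed output speed = -568.7234 rpm

-568.7234 rpm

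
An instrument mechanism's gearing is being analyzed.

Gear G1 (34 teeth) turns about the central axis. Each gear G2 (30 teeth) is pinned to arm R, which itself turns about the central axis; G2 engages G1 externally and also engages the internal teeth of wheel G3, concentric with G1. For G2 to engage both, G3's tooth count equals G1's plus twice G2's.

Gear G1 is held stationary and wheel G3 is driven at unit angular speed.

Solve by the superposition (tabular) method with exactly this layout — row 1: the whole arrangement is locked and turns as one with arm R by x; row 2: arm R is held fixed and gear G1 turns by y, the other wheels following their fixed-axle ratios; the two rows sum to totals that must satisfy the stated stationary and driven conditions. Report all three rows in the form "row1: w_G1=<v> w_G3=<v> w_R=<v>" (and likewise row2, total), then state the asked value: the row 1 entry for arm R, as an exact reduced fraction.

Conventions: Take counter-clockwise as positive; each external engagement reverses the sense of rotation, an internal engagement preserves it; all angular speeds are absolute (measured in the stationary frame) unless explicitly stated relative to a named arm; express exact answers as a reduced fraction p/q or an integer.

row1: w_G1=47/64 w_G3=47/64 w_R=47/64
row2: w_G1=-47/64 w_G3=17/64 w_R=0
total: w_G1=0 w_G3=1 w_R=47/64
asked value: 47/64

topology: planetary set — G1 34T / G2 30T / G3 94T, arm = carrier (Willis)
row 1 (train locked, turned with arm): all members turn x
row 2 — arm fixed, fixed-axis ratios: sun y, ring −(34/94)·y, arm 0
boundary: total ω_sun = x + y = 0 and total ω_ring = x − (34/94)·y = 1  ⇒  y = -47/64, x = 47/64
row 2 ring = −(34/94)·(-47/64) = 17/64
totals (row 1 + row 2): sun 47/64 + (-47/64) = 0, ring 47/64 + 17/64 = 1, arm 47/64 + 0 = 47/64
asked cell (row1, arm) = 47/64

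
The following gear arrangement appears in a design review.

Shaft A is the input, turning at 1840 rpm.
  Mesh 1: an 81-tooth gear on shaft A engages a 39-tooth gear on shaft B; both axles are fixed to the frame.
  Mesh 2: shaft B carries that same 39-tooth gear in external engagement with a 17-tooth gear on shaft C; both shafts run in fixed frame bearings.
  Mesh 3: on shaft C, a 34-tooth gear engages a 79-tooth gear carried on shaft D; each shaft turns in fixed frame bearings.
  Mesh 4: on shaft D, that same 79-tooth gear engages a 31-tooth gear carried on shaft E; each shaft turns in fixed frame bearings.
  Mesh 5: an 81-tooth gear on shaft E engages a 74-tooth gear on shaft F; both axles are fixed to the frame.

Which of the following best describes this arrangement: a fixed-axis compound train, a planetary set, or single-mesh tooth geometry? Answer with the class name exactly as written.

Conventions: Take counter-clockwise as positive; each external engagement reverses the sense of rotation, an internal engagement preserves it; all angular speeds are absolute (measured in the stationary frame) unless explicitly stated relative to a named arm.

fixed-axis compound train

recognized (6 fixed axles, 5 meshes): fixed-axis compound train
classification: fixed-axis compound train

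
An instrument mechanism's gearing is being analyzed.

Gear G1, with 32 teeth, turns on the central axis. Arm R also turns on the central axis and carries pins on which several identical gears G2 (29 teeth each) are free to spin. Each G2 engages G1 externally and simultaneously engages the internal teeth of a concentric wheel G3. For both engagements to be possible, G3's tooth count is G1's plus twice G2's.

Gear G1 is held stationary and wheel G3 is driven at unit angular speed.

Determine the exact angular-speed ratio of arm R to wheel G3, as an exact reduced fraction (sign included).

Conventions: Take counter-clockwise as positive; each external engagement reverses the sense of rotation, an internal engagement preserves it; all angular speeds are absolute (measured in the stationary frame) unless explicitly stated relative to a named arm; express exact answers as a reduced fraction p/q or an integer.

planetary set (32T centre, 29T on arm, 90T internal) — Willis relation
ring teeth: 32 + 2·29 = 90
32(ω_sun−ω_arm) = −90(ω_ring−ω_arm),  ω_sun = 0, ω_ring = 1
32(0−ω_arm) = −90(1−ω_arm)  ⇒  122·ω_arm = 90  ⇒  ω_arm = 45/61
ω_out/ω_in = 45/61

45/61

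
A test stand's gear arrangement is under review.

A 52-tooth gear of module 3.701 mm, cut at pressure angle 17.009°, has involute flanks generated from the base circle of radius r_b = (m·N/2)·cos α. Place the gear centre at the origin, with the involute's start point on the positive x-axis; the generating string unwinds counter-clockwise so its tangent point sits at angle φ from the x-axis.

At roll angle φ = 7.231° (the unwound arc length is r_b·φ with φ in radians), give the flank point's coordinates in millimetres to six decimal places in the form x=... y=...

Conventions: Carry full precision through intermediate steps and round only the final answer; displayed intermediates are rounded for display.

x=92.746852 y=0.061558

topology: single-mesh involute geometry — m = 3.701, N = 52
pitch radius r_p = m·N/2 = 3.701·52/2 = 96.226000
base radius r_b = r_p·cos α = 96.226000·cos 17.009° = 92.016961
roll angle φ = 7.231° = 0.12620476 rad
x = r_b·(cos φ + φ·sin φ) = 92.746852
y = r_b·(sin φ − φ·cos φ) = 0.061558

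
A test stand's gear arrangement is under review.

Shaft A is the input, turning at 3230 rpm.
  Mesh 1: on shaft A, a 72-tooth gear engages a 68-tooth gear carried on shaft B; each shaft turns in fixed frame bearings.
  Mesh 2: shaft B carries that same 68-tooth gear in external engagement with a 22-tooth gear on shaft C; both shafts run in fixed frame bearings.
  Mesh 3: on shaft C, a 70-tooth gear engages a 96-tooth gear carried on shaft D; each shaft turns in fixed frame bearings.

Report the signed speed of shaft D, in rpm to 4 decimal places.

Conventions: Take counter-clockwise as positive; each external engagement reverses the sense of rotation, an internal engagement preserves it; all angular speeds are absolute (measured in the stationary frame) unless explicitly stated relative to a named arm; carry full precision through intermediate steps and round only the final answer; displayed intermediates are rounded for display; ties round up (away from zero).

-7707.9545 rpm

3-mesh fixed-axis compound train (all bearings frame-fixed)
mesh 1 [72T→68T]: ω = 3230.0000×72/68 = 3420.0000 rpm, sense flips to −
mesh 2 [68T→22T]: ω = 3420.0000×68/22 = 10570.9091 rpm, sense flips to +
mesh 3 [70T→96T]: ω = 10570.9091×70/96 = 7707.9545 rpm, sense flips to −
signed output speed = -7707.9545 rpm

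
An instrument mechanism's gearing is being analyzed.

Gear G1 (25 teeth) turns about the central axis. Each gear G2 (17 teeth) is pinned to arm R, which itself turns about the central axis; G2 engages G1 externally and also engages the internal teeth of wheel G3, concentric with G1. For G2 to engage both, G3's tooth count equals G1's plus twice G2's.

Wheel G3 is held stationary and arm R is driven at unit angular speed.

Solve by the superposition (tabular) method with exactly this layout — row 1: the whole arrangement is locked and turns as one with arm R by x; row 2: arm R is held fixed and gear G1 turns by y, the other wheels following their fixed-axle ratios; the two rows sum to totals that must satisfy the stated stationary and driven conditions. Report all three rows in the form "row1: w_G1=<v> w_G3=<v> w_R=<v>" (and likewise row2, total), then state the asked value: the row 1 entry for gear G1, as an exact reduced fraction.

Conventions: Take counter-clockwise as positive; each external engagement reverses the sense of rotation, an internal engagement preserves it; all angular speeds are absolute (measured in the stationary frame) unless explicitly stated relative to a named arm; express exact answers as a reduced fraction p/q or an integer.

planetary set (25T centre, 17T on arm, 59T internal) — Willis relation
row 1 — lock + rotate with arm: ω_sun = ω_ring = ω_arm = x
row 2 (arm held, sun turns y): ω_ring = −(25/59)·y, ω_arm = 0
boundary: total ω_ring = x − (25/59)·y = 0 and total ω_arm = x = 1  ⇒  y = 59/25, x = 1
row 2 ring = −(25/59)·59/25 = -1
totals (row 1 + row 2): sun 1 + 59/25 = 84/25, ring 1 + (-1) = 0, arm 1 + 0 = 1
asked cell (row1, sun) = 1

row1: w_G1=1 w_G3=1 w_R=1
row2: w_G1=59/25 w_G3=-1 w_R=0
total: w_G1=84/25 w_G3=0 w_R=1
asked value: 1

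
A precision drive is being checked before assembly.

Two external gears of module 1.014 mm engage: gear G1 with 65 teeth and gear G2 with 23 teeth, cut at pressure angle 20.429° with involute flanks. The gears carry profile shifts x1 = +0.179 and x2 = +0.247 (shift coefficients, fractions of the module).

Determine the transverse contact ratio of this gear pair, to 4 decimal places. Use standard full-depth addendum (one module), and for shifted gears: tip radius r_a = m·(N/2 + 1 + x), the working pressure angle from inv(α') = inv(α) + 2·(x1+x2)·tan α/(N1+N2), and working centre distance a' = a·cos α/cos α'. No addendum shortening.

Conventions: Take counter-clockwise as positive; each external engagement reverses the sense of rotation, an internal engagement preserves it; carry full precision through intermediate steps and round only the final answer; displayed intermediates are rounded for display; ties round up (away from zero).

1.5906

single-mesh involute tooth geometry (65T engaging 23T at module 1.014)
base radii: r_b1 = 30.882310, r_b2 = 10.927587
tip radii: r_a1 = 34.150506, r_a2 = 12.925458
inv(α') = inv(20.429°) + 2·(+0.179+0.247)·tan α/(65+23) = 0.01952583  ⇒  α' = 21.81293°
a' = a·cos α / cos α' = 44.6160·cos 20.429°/cos 21.81293° = 45.034261
action lengths: √(r_a1²−r_b1²) = 14.578752, √(r_a2²−r_b2²) = 6.903283
base pitch p_b = π·m·cos α = 2.985220
CR = (14.578752 + 6.903283 − 45.034261·sin 21.81293°)/2.985220 = 1.590610
contact ratio ≈ 1.5906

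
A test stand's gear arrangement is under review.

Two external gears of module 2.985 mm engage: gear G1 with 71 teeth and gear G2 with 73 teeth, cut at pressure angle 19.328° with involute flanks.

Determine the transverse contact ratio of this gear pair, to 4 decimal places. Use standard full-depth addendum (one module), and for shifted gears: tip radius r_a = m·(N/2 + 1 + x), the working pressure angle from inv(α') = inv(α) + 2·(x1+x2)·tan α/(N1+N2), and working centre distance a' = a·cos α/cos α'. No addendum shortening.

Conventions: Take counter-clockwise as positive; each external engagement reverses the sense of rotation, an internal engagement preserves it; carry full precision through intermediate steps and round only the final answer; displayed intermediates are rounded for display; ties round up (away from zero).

1.8530

topology: single-mesh involute geometry — m = 2.985, 71T/73T pair
base radii: r_b1 = 99.995100, r_b2 = 102.811863
tip radii: r_a1 = 108.952500, r_a2 = 111.937500
no profile shift: α' = α, a' = a
action lengths: √(r_a1²−r_b1²) = 43.262308, √(r_a2²−r_b2²) = 44.268779
base pitch p_b = π·m·cos α = 8.849123
CR = (43.262308 + 44.268779 − 214.920000·sin 19.32800°)/8.849123 = 1.853044
contact ratio ≈ 1.8530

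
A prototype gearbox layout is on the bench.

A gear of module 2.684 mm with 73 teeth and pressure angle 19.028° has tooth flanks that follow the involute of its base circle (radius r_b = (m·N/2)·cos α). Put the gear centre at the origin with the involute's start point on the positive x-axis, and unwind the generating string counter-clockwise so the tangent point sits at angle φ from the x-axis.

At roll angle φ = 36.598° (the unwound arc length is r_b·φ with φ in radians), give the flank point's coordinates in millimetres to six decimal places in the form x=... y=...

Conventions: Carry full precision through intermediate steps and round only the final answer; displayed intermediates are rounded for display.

x=109.622611 y=7.722023

class = single-mesh tooth geometry [base-circle involute, m = 2.684, 73T]
pitch radius r_p = m·N/2 = 2.684·73/2 = 97.966000
base radius r_b = r_p·cos α = 97.966000·cos 19.028° = 92.613075
roll angle φ = 36.598° = 0.63875560 rad
x = r_b·(cos φ + φ·sin φ) = 109.622611
y = r_b·(sin φ − φ·cos φ) = 7.722023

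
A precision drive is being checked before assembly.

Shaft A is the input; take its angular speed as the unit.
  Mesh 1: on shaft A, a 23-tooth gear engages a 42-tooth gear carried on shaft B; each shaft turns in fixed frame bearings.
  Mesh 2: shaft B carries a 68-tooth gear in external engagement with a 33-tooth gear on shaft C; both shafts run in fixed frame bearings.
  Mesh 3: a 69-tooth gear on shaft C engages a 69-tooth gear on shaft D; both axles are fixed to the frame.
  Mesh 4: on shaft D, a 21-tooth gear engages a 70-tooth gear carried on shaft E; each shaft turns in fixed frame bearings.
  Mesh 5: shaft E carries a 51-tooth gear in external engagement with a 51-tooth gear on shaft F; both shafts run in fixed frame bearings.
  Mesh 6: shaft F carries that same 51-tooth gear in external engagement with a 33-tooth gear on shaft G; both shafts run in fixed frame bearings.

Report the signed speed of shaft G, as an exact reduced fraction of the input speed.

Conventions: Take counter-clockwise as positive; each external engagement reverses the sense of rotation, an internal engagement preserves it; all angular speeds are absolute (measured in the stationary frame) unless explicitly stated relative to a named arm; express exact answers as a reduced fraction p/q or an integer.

6-mesh fixed-axis compound train (all bearings frame-fixed)
mesh 1 [23T→42T]: |ω|/ω_in = 1×23/42 = 23/42, sense flips to −
mesh 2 [68T→33T]: |ω|/ω_in = (23/42)×68/33 = 782/693, sense flips to +
mesh 3 [69T→69T]: |ω|/ω_in = (782/693)×69/69 = 782/693, sense flips to −
mesh 4 [21T→70T]: |ω|/ω_in = (782/693)×21/70 = 391/1155, sense flips to +
mesh 5 [51T→51T]: |ω|/ω_in = (391/1155)×51/51 = 391/1155, sense flips to −
mesh 6 [51T→33T]: |ω|/ω_in = (391/1155)×51/33 = 6647/12705, sense flips to +
signed output speed (× input speed) = 6647/12705

6647/12705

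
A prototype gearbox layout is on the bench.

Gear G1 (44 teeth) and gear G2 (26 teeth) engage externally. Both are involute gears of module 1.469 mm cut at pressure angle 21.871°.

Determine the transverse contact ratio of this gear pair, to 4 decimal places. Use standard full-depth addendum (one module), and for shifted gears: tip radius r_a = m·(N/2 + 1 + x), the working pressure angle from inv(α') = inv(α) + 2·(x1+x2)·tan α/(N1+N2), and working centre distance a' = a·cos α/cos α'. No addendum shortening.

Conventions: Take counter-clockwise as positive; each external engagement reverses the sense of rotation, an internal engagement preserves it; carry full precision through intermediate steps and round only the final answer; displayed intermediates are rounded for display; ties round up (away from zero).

recognized (one external pair, fixed centres): single-mesh tooth geometry, m = 1.469, N1 = 44, N2 = 26
base radii: r_b1 = 29.991909, r_b2 = 17.722492
tip radii: r_a1 = 33.787000, r_a2 = 20.566000
no profile shift: α' = α, a' = a
action lengths: √(r_a1²−r_b1²) = 15.557851, √(r_a2²−r_b2²) = 10.434253
base pitch p_b = π·m·cos α = 4.282835
CR = (15.557851 + 10.434253 − 51.415000·sin 21.87100°)/4.282835 = 1.596860
contact ratio ≈ 1.5969

1.5969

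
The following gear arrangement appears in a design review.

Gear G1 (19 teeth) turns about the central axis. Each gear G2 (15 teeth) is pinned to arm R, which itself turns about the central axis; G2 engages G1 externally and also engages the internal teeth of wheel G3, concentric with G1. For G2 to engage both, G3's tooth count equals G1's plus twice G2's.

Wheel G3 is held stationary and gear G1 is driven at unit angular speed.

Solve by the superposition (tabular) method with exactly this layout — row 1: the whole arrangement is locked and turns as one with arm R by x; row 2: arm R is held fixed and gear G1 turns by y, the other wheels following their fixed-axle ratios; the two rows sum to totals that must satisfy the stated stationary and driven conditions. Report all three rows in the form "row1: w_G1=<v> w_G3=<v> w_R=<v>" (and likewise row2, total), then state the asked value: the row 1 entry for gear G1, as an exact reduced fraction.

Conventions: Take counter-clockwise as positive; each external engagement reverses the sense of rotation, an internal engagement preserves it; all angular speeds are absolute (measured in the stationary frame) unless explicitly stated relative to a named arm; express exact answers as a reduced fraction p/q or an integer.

planetary set (19T centre, 15T on arm, 49T internal) — Willis relation
row 1 — lock + rotate with arm: ω_sun = ω_ring = ω_arm = x
row 2 — arm fixed, fixed-axis ratios: sun y, ring −(19/49)·y, arm 0
boundary: total ω_ring = x − (19/49)·y = 0 and total ω_sun = x + y = 1  ⇒  y = 49/68, x = 19/68
row 2 ring = −(19/49)·49/68 = -19/68
totals (row 1 + row 2): sun 19/68 + 49/68 = 1, ring 19/68 + (-19/68) = 0, arm 19/68 + 0 = 19/68
asked cell (row1, sun) = 19/68

row1: w_G1=19/68 w_G3=19/68 w_R=19/68
row2: w_G1=49/68 w_G3=-19/68 w_R=0
total: w_G1=1 w_G3=0 w_R=19/68
asked value: 19/68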